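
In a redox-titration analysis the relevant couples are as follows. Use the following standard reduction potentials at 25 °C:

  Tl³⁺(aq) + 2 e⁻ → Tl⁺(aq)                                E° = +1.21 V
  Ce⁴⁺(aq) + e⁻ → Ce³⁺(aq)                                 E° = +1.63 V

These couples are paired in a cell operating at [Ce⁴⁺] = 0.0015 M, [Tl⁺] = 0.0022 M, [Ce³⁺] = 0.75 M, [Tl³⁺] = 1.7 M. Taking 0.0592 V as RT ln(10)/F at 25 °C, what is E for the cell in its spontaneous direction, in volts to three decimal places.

+0.175 V

Ce⁴⁺/Ce³⁺ is the cathode (higher E°), Tl³⁺/Tl⁺ the anode: E°cell = +1.63 − (+1.21) = +0.42 V, n = 2.
Overall: 2 Ce⁴⁺(aq) + Tl⁺(aq) → 2 Ce³⁺(aq) + Tl³⁺(aq)
Q = [Ce³⁺]^2·[Tl³⁺] / ([Ce⁴⁺]^2·[Tl⁺]); log Q = 8.286.
E = E° − (0.0592/n) log Q = +0.42 − (0.0592/2)(8.286) = +0.175 V.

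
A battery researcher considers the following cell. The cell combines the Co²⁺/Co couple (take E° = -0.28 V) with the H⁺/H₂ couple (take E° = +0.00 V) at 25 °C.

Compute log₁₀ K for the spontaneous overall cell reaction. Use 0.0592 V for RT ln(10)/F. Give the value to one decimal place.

Cathode: H⁺/H₂; anode: Co²⁺/Co. E°cell = +0.28 V, n = 2.
log K = nE°cell / 0.0592 = (2)(+0.28) / 0.0592 = 9.5.

9.5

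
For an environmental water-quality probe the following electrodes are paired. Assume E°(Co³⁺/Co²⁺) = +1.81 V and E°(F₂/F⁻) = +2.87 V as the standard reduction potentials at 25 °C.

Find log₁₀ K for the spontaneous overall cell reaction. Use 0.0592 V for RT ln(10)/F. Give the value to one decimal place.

Cathode: F₂/F⁻; anode: Co³⁺/Co²⁺. E°cell = +1.06 V, n = 2.
log K = nE°cell / 0.0592 = (2)(+1.06) / 0.0592 = 35.8.

35.8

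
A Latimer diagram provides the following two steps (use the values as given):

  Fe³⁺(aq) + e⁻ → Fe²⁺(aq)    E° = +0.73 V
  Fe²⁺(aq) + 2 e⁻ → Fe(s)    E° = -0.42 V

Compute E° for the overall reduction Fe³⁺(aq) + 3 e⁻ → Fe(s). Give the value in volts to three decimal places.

-0.037 V

Since ΔG° = −nFE° is additive over sequential reductions, n₃E°₃ = n₁E°₁ + n₂E°₂.
E°₃ = (1×+0.73 + 2×-0.42) / 3 = (-0.110) / 3 = -0.037 V.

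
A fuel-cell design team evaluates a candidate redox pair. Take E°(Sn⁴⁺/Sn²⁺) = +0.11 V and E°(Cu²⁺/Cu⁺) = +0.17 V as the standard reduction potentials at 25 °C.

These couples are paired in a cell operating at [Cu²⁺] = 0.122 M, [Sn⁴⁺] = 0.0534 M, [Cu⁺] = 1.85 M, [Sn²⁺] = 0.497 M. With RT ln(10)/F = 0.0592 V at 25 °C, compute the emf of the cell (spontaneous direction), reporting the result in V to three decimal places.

+0.019 V

Cu²⁺/Cu⁺ is the cathode (higher E°), Sn⁴⁺/Sn²⁺ the anode: E°cell = +0.17 − (+0.11) = +0.06 V, n = 2.
Overall: 2 Cu²⁺(aq) + Sn²⁺(aq) → 2 Cu⁺(aq) + Sn⁴⁺(aq)
Q = [Cu⁺]^2·[Sn⁴⁺] / ([Cu²⁺]^2·[Sn²⁺]); log Q = 1.393.
E = E° − (0.0592/n) log Q = +0.06 − (0.0592/2)(1.393) = +0.019 V.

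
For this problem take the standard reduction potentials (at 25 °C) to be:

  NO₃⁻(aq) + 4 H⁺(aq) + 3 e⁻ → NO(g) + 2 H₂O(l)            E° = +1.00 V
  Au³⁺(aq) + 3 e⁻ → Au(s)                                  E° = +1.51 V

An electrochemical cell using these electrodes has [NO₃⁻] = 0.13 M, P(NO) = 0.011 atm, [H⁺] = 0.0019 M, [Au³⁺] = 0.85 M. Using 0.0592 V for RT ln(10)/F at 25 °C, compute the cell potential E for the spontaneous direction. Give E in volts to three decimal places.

Au³⁺/Au is the cathode (higher E°), NO₃⁻/NO the anode: E°cell = +1.51 − (+1.00) = +0.51 V, n = 3.
Overall: Au³⁺(aq) + NO(g) + 2 H₂O(l) → Au(s) + NO₃⁻(aq) + 4 H⁺(aq)
Q = [NO₃⁻]·[H⁺]^4 / ([Au³⁺]·P(NO)); log Q = -9.742.
E = E° − (0.0592/n) log Q = +0.51 − (0.0592/3)(-9.742) = +0.702 V.

+0.702 V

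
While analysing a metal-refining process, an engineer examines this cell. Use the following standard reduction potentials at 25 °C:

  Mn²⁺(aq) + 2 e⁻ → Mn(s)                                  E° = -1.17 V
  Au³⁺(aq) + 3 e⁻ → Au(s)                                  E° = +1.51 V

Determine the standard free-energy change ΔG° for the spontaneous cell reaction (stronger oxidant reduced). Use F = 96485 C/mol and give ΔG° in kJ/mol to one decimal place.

-1551.5 kJ/mol

Au³⁺/Au (E° = +1.51 V) is the cathode; Mn²⁺/Mn (E° = -1.17 V) is the anode, so E°cell = +2.68 V.
Balancing electrons gives n = 6 (lcm of 3 and 2).
ΔG° = −nFE° = −(6)(96485)(+2.68) = -1,551,479 J = -1551.5 kJ/mol.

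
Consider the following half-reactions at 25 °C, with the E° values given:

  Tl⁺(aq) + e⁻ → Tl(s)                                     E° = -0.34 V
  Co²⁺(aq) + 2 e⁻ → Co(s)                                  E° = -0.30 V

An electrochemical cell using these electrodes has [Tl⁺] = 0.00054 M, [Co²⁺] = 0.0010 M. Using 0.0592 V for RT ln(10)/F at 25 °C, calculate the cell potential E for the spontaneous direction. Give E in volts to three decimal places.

Co²⁺/Co is the cathode (higher E°), Tl⁺/Tl the anode: E°cell = -0.30 − (-0.34) = +0.04 V, n = 2.
Overall: Co²⁺(aq) + 2 Tl(s) → Co(s) + 2 Tl⁺(aq)
Q = [Tl⁺]^2 / ([Co²⁺]); log Q = -3.535.
E = E° − (0.0592/n) log Q = +0.04 − (0.0592/2)(-3.535) = +0.145 V.

+0.145 V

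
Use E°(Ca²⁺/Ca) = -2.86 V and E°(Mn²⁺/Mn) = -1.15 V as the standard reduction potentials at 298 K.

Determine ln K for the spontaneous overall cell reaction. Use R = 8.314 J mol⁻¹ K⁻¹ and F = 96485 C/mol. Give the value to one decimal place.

Cathode: Mn²⁺/Mn; anode: Ca²⁺/Ca. E°cell = (-1.15) − (-2.86) = +1.71 V, with n = 2.
ΔG° = −nFE° = −RT ln K, so ln K = nFE°/(RT) = (2)(96485)(+1.71) / ((8.314)(298)) = 133.186.

133.2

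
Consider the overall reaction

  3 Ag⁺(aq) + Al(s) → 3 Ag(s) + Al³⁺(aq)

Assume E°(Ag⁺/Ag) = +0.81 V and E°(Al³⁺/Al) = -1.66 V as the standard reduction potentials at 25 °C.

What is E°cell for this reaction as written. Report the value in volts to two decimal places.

The Ag⁺/Ag couple has the higher reduction potential, so it is the cathode; Al³⁺/Al is oxidised at the anode.
E°cell = E°(cathode) − E°(anode) = (+0.81) − (-1.66) = +2.47 V.
Since E°cell > 0, the reaction is spontaneous under standard conditions.

+2.47 V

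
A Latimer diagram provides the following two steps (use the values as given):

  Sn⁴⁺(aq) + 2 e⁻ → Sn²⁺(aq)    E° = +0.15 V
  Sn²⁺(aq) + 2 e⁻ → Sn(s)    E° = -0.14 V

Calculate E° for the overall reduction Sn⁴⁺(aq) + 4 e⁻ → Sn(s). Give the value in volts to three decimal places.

Standard free energies of sequential steps add: ΔG°₃ = ΔG°₁ + ΔG°₂, so n₃E°₃ = n₁E°₁ + n₂E°₂.
E°₃ = (2×+0.15 + 2×-0.14) / 4 = (+0.020) / 4 = +0.005 V.

+0.005 V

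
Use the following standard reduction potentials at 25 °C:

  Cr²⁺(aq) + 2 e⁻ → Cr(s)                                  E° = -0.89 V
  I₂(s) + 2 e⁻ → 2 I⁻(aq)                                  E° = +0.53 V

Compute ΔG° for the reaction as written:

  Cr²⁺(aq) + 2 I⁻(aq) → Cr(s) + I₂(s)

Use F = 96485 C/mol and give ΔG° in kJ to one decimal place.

As written, Cr²⁺/Cr is reduced (cathode) and I₂/I⁻ is oxidised (anode), so E°cell = (-0.89) − (+0.53) = -1.42 V.
Balancing electrons gives n = 2.
ΔG° = −nFE° = −(2)(96485)(-1.42) = 274,017 J = +274.0 kJ.

+274.0 kJ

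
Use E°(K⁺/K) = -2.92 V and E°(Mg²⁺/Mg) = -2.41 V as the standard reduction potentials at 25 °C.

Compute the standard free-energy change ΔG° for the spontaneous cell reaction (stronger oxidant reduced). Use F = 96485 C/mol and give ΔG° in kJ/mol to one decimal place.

-98.4 kJ/mol

Mg²⁺/Mg (E° = -2.41 V) is the cathode; K⁺/K (E° = -2.92 V) is the anode, so E°cell = +0.51 V.
Balancing electrons gives n = 2 (lcm of 2 and 1).
ΔG° = −nFE° = −(2)(96485)(+0.51) = -98,415 J = -98.4 kJ/mol.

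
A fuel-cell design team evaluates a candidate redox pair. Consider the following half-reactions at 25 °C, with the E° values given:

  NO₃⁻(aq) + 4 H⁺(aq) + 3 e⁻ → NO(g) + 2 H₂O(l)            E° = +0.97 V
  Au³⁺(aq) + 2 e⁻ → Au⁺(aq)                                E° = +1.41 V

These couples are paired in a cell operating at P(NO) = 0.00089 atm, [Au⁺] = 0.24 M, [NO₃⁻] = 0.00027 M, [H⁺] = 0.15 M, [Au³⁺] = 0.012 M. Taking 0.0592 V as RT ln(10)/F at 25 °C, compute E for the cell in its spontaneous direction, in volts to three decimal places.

Au³⁺/Au⁺ is the cathode (higher E°), NO₃⁻/NO the anode: E°cell = +1.41 − (+0.97) = +0.44 V, n = 6.
Overall: 3 Au³⁺(aq) + 2 NO(g) + 4 H₂O(l) → 3 Au⁺(aq) + 2 NO₃⁻(aq) + 8 H⁺(aq)
Q = [Au⁺]^3·[NO₃⁻]^2·[H⁺]^8 / ([Au³⁺]^3·P(NO)^2); log Q = -3.724.
E = E° − (0.0592/n) log Q = +0.44 − (0.0592/6)(-3.724) = +0.477 V.

+0.477 V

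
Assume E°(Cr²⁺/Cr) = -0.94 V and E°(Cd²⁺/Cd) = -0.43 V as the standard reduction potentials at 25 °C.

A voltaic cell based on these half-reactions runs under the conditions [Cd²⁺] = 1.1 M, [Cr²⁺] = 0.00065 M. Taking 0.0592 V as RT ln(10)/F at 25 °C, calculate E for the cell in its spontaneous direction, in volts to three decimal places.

Cd²⁺/Cd is the cathode (higher E°), Cr²⁺/Cr the anode: E°cell = -0.43 − (-0.94) = +0.51 V, n = 2.
Overall: Cd²⁺(aq) + Cr(s) → Cd(s) + Cr²⁺(aq)
Q = [Cr²⁺] / ([Cd²⁺]); log Q = -3.228.
E = E° − (0.0592/n) log Q = +0.51 − (0.0592/2)(-3.228) = +0.606 V.

+0.606 V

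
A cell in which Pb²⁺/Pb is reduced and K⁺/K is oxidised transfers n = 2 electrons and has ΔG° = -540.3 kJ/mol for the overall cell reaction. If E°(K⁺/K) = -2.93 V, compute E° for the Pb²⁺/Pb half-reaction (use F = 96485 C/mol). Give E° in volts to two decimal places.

E°cell = −ΔG°/(nF) = −(-540.3×10³)/((2)(96485)) = +2.800 V.
Since Pb²⁺/Pb is the cathode and K⁺/K the anode, E°cell = E°(Pb²⁺/Pb) − E°(K⁺/K).
So E°(Pb²⁺/Pb) = E°cell + E°(K⁺/K) = +2.800 + (-2.93) = -0.13 V.

-0.13 V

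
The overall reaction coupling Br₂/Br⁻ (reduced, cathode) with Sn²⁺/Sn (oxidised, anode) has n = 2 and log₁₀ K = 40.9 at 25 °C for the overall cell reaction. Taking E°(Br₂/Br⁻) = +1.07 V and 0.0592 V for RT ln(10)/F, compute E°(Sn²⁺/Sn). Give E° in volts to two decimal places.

-0.14 V

E°cell = (0.0592/n)·log K = (0.0592/2)(40.9) = +1.211 V.
Since Br₂/Br⁻ is the cathode and Sn²⁺/Sn the anode, E°cell = E°(Br₂/Br⁻) − E°(Sn²⁺/Sn).
So E°(Sn²⁺/Sn) = E°(Br₂/Br⁻) − E°cell = (+1.07) − (+1.211) = -0.14 V.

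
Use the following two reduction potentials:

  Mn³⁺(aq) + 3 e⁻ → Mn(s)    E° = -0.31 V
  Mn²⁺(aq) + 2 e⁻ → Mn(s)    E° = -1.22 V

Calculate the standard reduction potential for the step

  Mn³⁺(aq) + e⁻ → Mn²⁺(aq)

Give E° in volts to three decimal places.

Sequential free energies add, so n₃E°₃ = n₁E°₁ + n₂E°₂.
With n₃ = 3, and the known step contributing 2×(-1.22) V, the unknown satisfies 1·E° = 3×(-0.31) − 2×(-1.22) = +1.510.
E° = +1.510 / 1 = +1.510 V.

+1.510 V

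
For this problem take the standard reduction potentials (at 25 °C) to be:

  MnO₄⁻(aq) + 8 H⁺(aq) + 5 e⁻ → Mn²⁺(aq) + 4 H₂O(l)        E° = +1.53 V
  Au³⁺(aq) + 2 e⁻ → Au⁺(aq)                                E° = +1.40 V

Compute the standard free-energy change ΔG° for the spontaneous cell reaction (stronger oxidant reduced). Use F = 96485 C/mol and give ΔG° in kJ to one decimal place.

MnO₄⁻/Mn²⁺ (E° = +1.53 V) is the cathode; Au³⁺/Au⁺ (E° = +1.40 V) is the anode, so E°cell = +0.13 V.
Balancing electrons gives n = 10 (lcm of 5 and 2).
ΔG° = −nFE° = −(10)(96485)(+0.13) = -125,430 J = -125.4 kJ.

-125.4 kJ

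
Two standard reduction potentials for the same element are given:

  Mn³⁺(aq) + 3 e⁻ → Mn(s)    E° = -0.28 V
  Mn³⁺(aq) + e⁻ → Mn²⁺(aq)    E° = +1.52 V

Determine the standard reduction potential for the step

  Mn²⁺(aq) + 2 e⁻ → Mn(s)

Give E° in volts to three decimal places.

Sequential free energies add, so n₃E°₃ = n₁E°₁ + n₂E°₂.
With n₃ = 3, and the known step contributing 1×(+1.52) V, the unknown satisfies 2·E° = 3×(-0.28) − 1×(+1.52) = -2.360.
E° = -2.360 / 2 = -1.180 V.

-1.180 V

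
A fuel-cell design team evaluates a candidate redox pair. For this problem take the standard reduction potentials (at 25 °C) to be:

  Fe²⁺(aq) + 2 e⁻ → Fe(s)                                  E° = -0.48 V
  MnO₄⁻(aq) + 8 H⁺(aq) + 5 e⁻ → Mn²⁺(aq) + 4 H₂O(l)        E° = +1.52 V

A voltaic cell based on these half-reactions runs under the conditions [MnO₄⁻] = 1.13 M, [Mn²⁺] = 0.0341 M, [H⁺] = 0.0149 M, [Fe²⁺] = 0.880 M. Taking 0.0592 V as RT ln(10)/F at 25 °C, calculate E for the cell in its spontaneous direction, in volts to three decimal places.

+1.847 V

MnO₄⁻/Mn²⁺ is the cathode (higher E°), Fe²⁺/Fe the anode: E°cell = +1.52 − (-0.48) = +2.00 V, n = 10.
Overall: 2 MnO₄⁻(aq) + 16 H⁺(aq) + 5 Fe(s) → 2 Mn²⁺(aq) + 8 H₂O(l) + 5 Fe²⁺(aq)
Q = [Mn²⁺]^2·[Fe²⁺]^5 / ([MnO₄⁻]^2·[H⁺]^16); log Q = 25.911.
E = E° − (0.0592/n) log Q = +2.00 − (0.0592/10)(25.911) = +1.847 V.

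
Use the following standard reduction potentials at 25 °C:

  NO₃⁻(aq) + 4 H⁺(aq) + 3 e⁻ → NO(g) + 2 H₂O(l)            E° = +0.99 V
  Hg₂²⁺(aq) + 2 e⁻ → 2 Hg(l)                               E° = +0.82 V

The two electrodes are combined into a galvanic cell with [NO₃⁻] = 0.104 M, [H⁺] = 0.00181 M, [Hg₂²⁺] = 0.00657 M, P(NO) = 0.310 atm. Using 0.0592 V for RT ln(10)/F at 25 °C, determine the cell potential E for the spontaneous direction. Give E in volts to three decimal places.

NO₃⁻/NO is the cathode (higher E°), Hg₂²⁺/Hg the anode: E°cell = +0.99 − (+0.82) = +0.17 V, n = 6.
Overall: 2 NO₃⁻(aq) + 8 H⁺(aq) + 6 Hg(l) → 2 NO(g) + 4 H₂O(l) + 3 Hg₂²⁺(aq)
Q = P(NO)^2·[Hg₂²⁺]^3 / ([NO₃⁻]^2·[H⁺]^8); log Q = 16.340.
E = E° − (0.0592/n) log Q = +0.17 − (0.0592/6)(16.340) = +0.009 V.

+0.009 V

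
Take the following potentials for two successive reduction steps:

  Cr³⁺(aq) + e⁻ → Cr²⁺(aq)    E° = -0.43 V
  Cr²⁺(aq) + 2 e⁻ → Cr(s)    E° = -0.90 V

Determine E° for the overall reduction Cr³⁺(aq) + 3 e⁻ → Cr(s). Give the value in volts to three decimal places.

-0.743 V

Standard free energies of sequential steps add: ΔG°₃ = ΔG°₁ + ΔG°₂, so n₃E°₃ = n₁E°₁ + n₂E°₂.
E°₃ = (1×-0.43 + 2×-0.90) / 3 = (-2.230) / 3 = -0.743 V.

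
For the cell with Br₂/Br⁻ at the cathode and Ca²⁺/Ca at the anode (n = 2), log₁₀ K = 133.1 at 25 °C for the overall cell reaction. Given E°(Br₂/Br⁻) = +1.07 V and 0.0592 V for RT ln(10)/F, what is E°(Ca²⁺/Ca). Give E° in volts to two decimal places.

-2.87 V

E°cell = (0.0592/n)·log K = (0.0592/2)(133.1) = +3.940 V.
Since Br₂/Br⁻ is the cathode and Ca²⁺/Ca the anode, E°cell = E°(Br₂/Br⁻) − E°(Ca²⁺/Ca).
So E°(Ca²⁺/Ca) = E°(Br₂/Br⁻) − E°cell = (+1.07) − (+3.940) = -2.87 V.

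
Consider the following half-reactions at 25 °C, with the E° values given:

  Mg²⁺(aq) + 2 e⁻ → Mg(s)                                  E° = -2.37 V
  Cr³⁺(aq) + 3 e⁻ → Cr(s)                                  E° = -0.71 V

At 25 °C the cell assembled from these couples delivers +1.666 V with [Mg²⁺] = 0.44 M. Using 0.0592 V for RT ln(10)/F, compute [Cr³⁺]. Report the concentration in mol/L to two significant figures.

Cr³⁺/Cr is the cathode, Mg²⁺/Mg the anode: E°cell = +1.66 V, n = 6.
Overall reaction: 2 Cr³⁺(aq) + 3 Mg(s) → 2 Cr(s) + 3 Mg²⁺(aq); Q = [Mg²⁺]^3/[Cr³⁺]^2.
From E = E° − (0.0592/n) log Q: log Q = (E° − E)·n/0.0592 = (+1.66 − (+1.666))·6/0.0592 = -0.6081.
So 2·log[Cr³⁺] = 3·log(0.44) − log Q = -1.0696 − (-0.6081) = -0.4615; log[Cr³⁺] = -0.4615 / 2 = -0.2308; [Cr³⁺] = 10^(-0.2308) ≈ 0.59 M.

0.59 M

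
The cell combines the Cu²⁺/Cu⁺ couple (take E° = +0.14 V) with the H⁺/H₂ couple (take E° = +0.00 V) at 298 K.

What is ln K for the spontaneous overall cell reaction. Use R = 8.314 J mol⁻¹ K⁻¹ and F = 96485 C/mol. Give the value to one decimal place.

10.9

Cathode: Cu²⁺/Cu⁺; anode: H⁺/H₂. E°cell = (+0.14) − (+0.00) = +0.14 V, with n = 2.
ΔG° = −nFE° = −RT ln K, so ln K = nFE°/(RT) = (2)(96485)(+0.14) / ((8.314)(298)) = 10.904.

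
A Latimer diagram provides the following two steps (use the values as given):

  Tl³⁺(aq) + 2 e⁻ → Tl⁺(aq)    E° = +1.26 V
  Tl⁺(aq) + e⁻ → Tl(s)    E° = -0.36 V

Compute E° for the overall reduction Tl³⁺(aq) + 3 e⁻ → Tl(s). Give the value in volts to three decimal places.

Standard free energies of sequential steps add: ΔG°₃ = ΔG°₁ + ΔG°₂, so n₃E°₃ = n₁E°₁ + n₂E°₂.
E°₃ = (2×+1.26 + 1×-0.36) / 3 = (+2.160) / 3 = +0.720 V.
E° values themselves are not directly additive — weighting by electron count is essential.

+0.720 V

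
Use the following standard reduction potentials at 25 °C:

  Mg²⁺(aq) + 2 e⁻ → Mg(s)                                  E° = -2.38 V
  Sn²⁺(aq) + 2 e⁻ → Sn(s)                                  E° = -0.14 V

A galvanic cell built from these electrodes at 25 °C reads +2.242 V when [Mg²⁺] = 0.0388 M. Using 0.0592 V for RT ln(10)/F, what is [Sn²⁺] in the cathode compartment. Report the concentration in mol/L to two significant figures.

0.045 M

Sn²⁺/Sn is the cathode, Mg²⁺/Mg the anode: E°cell = +2.24 V, n = 2.
Overall reaction: Sn²⁺(aq) + Mg(s) → Sn(s) + Mg²⁺(aq); Q = [Mg²⁺]^1/[Sn²⁺]^1.
From E = E° − (0.0592/n) log Q: log Q = (E° − E)·n/0.0592 = (+2.24 − (+2.242))·2/0.0592 = -0.0676.
So 1·log[Sn²⁺] = 1·log(0.0388) − log Q = -1.4112 − (-0.0676) = -1.3436; [Sn²⁺] = 10^(-1.3436) ≈ 0.045 M.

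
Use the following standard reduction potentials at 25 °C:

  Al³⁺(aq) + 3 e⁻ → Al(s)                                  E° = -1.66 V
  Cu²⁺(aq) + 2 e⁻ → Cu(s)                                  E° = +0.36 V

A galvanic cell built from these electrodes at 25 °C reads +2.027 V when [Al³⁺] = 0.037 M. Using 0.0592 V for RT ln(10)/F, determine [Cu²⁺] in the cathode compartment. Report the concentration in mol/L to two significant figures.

0.19 M

Cu²⁺/Cu is the cathode, Al³⁺/Al the anode: E°cell = +2.02 V, n = 6.
Overall reaction: 3 Cu²⁺(aq) + 2 Al(s) → 3 Cu(s) + 2 Al³⁺(aq); Q = [Al³⁺]^2/[Cu²⁺]^3.
From E = E° − (0.0592/n) log Q: log Q = (E° − E)·n/0.0592 = (+2.02 − (+2.027))·6/0.0592 = -0.7095.
So 3·log[Cu²⁺] = 2·log(0.037) − log Q = -2.8636 − (-0.7095) = -2.1541; log[Cu²⁺] = -2.1541 / 3 = -0.7180; [Cu²⁺] = 10^(-0.7180) ≈ 0.19 M.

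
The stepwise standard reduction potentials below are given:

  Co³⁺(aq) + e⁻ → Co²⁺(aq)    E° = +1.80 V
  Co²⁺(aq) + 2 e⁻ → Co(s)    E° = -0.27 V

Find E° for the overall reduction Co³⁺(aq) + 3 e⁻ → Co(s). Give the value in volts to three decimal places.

Since ΔG° = −nFE° is additive over sequential reductions, n₃E°₃ = n₁E°₁ + n₂E°₂.
E°₃ = (1×+1.80 + 2×-0.27) / 3 = (+1.260) / 3 = +0.420 V.

+0.420 V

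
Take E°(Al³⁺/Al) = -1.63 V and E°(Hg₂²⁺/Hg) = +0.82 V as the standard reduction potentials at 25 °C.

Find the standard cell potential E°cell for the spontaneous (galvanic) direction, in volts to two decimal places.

The Hg₂²⁺/Hg couple has the higher reduction potential, so it is the cathode; Al³⁺/Al is oxidised at the anode.
E°cell = E°(cathode) − E°(anode) = (+0.82) − (-1.63) = +2.45 V.
Since E°cell > 0, the reaction is spontaneous under standard conditions.

+2.45 V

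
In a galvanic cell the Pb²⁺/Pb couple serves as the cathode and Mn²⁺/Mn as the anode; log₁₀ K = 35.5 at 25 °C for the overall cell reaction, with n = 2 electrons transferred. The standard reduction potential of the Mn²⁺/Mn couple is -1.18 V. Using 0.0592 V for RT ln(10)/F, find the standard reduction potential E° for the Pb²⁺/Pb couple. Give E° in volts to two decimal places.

-0.13 V

E°cell = (0.0592/n)·log K = (0.0592/2)(35.5) = +1.051 V.
Since Pb²⁺/Pb is the cathode and Mn²⁺/Mn the anode, E°cell = E°(Pb²⁺/Pb) − E°(Mn²⁺/Mn).
So E°(Pb²⁺/Pb) = E°cell + E°(Mn²⁺/Mn) = +1.051 + (-1.18) = -0.13 V.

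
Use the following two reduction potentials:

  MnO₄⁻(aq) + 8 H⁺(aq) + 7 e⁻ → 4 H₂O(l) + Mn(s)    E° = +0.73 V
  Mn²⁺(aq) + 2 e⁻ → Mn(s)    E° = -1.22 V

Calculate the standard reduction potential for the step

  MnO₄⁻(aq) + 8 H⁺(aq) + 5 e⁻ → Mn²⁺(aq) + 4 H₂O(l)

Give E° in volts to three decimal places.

Sequential free energies add, so n₃E°₃ = n₁E°₁ + n₂E°₂.
With n₃ = 7, and the known step contributing 2×(-1.22) V, the unknown satisfies 5·E° = 7×(+0.73) − 2×(-1.22) = +7.550.
E° = +7.550 / 5 = +1.510 V.

+1.510 V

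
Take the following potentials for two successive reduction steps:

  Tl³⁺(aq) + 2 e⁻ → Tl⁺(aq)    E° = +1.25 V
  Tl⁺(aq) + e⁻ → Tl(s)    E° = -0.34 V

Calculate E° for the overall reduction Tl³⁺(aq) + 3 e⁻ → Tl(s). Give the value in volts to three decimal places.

Since ΔG° = −nFE° is additive over sequential reductions, n₃E°₃ = n₁E°₁ + n₂E°₂.
E°₃ = (2×+1.25 + 1×-0.34) / 3 = (+2.160) / 3 = +0.720 V.

+0.720 V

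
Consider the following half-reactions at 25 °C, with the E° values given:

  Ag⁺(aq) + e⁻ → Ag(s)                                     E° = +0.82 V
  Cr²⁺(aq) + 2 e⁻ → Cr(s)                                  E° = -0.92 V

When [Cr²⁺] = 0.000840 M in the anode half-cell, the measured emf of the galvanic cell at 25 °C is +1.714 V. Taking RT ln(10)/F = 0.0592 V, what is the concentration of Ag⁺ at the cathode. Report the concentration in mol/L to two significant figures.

Ag⁺/Ag is the cathode, Cr²⁺/Cr the anode: E°cell = +1.74 V, n = 2.
Overall reaction: 2 Ag⁺(aq) + Cr(s) → 2 Ag(s) + Cr²⁺(aq); Q = [Cr²⁺]^1/[Ag⁺]^2.
From E = E° − (0.0592/n) log Q: log Q = (E° − E)·n/0.0592 = (+1.74 − (+1.714))·2/0.0592 = 0.8784.
So 2·log[Ag⁺] = 1·log(0.00084) − log Q = -3.0757 − (0.8784) = -3.9541; log[Ag⁺] = -3.9541 / 2 = -1.9770; [Ag⁺] = 10^(-1.9770) ≈ 0.011 M.

0.011 M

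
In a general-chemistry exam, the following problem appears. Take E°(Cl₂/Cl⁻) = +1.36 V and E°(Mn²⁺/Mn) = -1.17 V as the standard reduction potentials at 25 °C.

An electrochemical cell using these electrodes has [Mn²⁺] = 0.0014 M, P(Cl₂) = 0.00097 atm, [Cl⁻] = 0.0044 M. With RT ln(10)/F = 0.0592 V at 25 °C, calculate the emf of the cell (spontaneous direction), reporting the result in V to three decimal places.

+2.665 V

Cl₂/Cl⁻ is the cathode (higher E°), Mn²⁺/Mn the anode: E°cell = +1.36 − (-1.17) = +2.53 V, n = 2.
Overall: Cl₂(g) + Mn(s) → 2 Cl⁻(aq) + Mn²⁺(aq)
Q = [Cl⁻]^2·[Mn²⁺] / (P(Cl₂)); log Q = -4.554.
E = E° − (0.0592/n) log Q = +2.53 − (0.0592/2)(-4.554) = +2.665 V.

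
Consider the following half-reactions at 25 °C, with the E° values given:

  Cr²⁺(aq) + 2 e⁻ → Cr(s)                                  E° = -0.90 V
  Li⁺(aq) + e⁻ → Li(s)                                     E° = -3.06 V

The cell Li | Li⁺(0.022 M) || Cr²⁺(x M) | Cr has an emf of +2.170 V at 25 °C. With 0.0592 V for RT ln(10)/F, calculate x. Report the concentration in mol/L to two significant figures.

Cr²⁺/Cr is the cathode, Li⁺/Li the anode: E°cell = +2.16 V, n = 2.
Overall reaction: Cr²⁺(aq) + 2 Li(s) → Cr(s) + 2 Li⁺(aq); Q = [Li⁺]^2/[Cr²⁺]^1.
From E = E° − (0.0592/n) log Q: log Q = (E° − E)·n/0.0592 = (+2.16 − (+2.170))·2/0.0592 = -0.3378.
So 1·log[Cr²⁺] = 2·log(0.022) − log Q = -3.3152 − (-0.3378) = -2.9774; [Cr²⁺] = 10^(-2.9774) ≈ 0.0011 M.

0.0011 M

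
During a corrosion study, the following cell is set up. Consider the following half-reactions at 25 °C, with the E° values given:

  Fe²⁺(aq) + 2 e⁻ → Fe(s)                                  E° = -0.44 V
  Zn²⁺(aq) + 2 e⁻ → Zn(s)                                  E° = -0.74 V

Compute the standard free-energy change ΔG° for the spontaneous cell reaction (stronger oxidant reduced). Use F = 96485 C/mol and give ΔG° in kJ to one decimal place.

-57.9 kJ

Fe²⁺/Fe (E° = -0.44 V) is the cathode; Zn²⁺/Zn (E° = -0.74 V) is the anode, so E°cell = +0.30 V.
Balancing electrons gives n = 2 (lcm of 2 and 2).
ΔG° = −nFE° = −(2)(96485)(+0.30) = -57,891 J = -57.9 kJ.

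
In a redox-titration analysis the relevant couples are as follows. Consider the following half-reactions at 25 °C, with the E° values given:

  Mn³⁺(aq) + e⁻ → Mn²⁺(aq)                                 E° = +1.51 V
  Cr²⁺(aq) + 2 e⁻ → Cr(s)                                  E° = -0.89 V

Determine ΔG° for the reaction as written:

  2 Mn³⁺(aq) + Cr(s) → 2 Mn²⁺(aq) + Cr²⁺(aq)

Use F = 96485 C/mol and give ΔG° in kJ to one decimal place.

-463.1 kJ

As written, Mn³⁺/Mn²⁺ is reduced (cathode) and Cr²⁺/Cr is oxidised (anode), so E°cell = (+1.51) − (-0.89) = +2.40 V.
Balancing electrons gives n = 2.
ΔG° = −nFE° = −(2)(96485)(+2.40) = -463,128 J = -463.1 kJ.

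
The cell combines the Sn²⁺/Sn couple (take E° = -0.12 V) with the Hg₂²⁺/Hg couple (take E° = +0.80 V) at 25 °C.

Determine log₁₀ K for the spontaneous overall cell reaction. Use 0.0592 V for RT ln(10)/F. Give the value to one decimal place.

31.1

Cathode: Hg₂²⁺/Hg; anode: Sn²⁺/Sn. E°cell = +0.92 V, n = 2.
log K = nE°cell / 0.0592 = (2)(+0.92) / 0.0592 = 31.1.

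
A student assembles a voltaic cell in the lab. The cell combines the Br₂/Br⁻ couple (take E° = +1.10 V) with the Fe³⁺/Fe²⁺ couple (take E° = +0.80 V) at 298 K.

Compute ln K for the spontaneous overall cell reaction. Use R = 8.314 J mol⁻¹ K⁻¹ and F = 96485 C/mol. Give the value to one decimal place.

23.4

Cathode: Br₂/Br⁻; anode: Fe³⁺/Fe²⁺. E°cell = (+1.10) − (+0.80) = +0.30 V, with n = 2.
ΔG° = −nFE° = −RT ln K, so ln K = nFE°/(RT) = (2)(96485)(+0.30) / ((8.314)(298)) = 23.366.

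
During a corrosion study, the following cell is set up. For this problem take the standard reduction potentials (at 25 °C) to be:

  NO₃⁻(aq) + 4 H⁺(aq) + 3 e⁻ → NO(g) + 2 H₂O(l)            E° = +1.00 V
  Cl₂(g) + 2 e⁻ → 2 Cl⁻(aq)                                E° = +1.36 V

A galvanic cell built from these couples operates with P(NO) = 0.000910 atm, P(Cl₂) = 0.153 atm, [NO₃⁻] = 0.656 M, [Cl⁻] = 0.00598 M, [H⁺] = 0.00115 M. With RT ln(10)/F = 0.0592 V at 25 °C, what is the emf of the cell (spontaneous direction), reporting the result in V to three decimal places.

Cl₂/Cl⁻ is the cathode (higher E°), NO₃⁻/NO the anode: E°cell = +1.36 − (+1.00) = +0.36 V, n = 6.
Overall: 3 Cl₂(g) + 2 NO(g) + 4 H₂O(l) → 6 Cl⁻(aq) + 2 NO₃⁻(aq) + 8 H⁺(aq)
Q = [Cl⁻]^6·[NO₃⁻]^2·[H⁺]^8 / (P(Cl₂)^3·P(NO)^2); log Q = -28.693.
E = E° − (0.0592/n) log Q = +0.36 − (0.0592/6)(-28.693) = +0.643 V.

+0.643 V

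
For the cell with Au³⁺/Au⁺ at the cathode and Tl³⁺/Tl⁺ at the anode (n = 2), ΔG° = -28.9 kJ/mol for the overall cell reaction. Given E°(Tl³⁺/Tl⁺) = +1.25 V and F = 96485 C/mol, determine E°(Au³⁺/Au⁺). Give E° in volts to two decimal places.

+1.40 V

E°cell = −ΔG°/(nF) = −(-28.9×10³)/((2)(96485)) = +0.150 V.
Since Au³⁺/Au⁺ is the cathode and Tl³⁺/Tl⁺ the anode, E°cell = E°(Au³⁺/Au⁺) − E°(Tl³⁺/Tl⁺).
So E°(Au³⁺/Au⁺) = E°cell + E°(Tl³⁺/Tl⁺) = +0.150 + (+1.25) = +1.40 V.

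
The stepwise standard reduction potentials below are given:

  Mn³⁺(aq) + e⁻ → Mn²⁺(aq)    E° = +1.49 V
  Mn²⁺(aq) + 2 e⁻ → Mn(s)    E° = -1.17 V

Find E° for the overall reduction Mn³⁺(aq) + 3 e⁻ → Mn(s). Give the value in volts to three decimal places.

-0.283 V

Since ΔG° = −nFE° is additive over sequential reductions, n₃E°₃ = n₁E°₁ + n₂E°₂.
E°₃ = (1×+1.49 + 2×-1.17) / 3 = (-0.850) / 3 = -0.283 V.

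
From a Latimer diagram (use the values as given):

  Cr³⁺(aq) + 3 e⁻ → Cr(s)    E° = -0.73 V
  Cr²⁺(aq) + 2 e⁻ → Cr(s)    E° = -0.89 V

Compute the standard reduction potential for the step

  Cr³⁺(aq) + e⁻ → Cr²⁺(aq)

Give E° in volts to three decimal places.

Sequential free energies add, so n₃E°₃ = n₁E°₁ + n₂E°₂.
With n₃ = 3, and the known step contributing 2×(-0.89) V, the unknown satisfies 1·E° = 3×(-0.73) − 2×(-0.89) = -0.410.
E° = -0.410 / 1 = -0.410 V.

-0.410 V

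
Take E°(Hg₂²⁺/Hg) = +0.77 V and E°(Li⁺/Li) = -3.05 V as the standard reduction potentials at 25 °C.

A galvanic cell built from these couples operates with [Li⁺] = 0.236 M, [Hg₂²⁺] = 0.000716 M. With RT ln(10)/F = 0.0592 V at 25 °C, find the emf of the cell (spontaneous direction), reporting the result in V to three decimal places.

+3.764 V

Hg₂²⁺/Hg is the cathode (higher E°), Li⁺/Li the anode: E°cell = +0.77 − (-3.05) = +3.82 V, n = 2.
Overall: Hg₂²⁺(aq) + 2 Li(s) → 2 Hg(l) + 2 Li⁺(aq)
Q = [Li⁺]^2 / ([Hg₂²⁺]); log Q = 1.891.
E = E° − (0.0592/n) log Q = +3.82 − (0.0592/2)(1.891) = +3.764 V.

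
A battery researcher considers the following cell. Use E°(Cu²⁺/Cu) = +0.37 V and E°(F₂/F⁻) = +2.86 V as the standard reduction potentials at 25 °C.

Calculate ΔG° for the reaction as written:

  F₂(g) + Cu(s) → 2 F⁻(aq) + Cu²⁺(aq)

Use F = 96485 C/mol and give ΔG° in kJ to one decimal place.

-480.5 kJ

As written, F₂/F⁻ is reduced (cathode) and Cu²⁺/Cu is oxidised (anode), so E°cell = (+2.86) − (+0.37) = +2.49 V.
Balancing electrons gives n = 2.
ΔG° = −nFE° = −(2)(96485)(+2.49) = -480,495 J = -480.5 kJ.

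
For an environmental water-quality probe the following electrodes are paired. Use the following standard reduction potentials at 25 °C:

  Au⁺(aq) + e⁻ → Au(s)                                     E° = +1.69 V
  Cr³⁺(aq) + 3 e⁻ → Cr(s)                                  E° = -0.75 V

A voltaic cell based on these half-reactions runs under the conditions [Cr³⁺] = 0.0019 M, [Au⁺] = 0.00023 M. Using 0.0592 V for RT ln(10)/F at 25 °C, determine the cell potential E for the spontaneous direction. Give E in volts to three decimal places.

Au⁺/Au is the cathode (higher E°), Cr³⁺/Cr the anode: E°cell = +1.69 − (-0.75) = +2.44 V, n = 3.
Overall: 3 Au⁺(aq) + Cr(s) → 3 Au(s) + Cr³⁺(aq)
Q = [Cr³⁺] / ([Au⁺]^3); log Q = 8.194.
E = E° − (0.0592/n) log Q = +2.44 − (0.0592/3)(8.194) = +2.278 V.

+2.278 V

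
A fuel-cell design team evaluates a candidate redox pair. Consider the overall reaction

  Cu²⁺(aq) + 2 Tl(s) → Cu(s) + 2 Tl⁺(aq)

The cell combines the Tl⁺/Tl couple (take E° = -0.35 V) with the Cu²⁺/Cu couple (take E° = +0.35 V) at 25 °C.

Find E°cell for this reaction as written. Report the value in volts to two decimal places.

+0.70 V

The Cu²⁺/Cu couple has the higher reduction potential, so it is the cathode; Tl⁺/Tl is oxidised at the anode.
E°cell = E°(cathode) − E°(anode) = (+0.35) − (-0.35) = +0.70 V.
Since E°cell > 0, the reaction is spontaneous under standard conditions.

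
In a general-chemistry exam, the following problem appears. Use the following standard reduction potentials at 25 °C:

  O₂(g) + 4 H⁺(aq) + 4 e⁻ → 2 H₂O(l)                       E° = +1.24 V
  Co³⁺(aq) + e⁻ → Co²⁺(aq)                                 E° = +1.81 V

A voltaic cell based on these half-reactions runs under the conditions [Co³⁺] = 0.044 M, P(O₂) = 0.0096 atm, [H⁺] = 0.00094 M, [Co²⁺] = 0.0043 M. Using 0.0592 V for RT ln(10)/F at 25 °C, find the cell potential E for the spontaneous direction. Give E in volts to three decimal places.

+0.839 V

Co³⁺/Co²⁺ is the cathode (higher E°), O₂/H₂O the anode: E°cell = +1.81 − (+1.24) = +0.57 V, n = 4.
Overall: 4 Co³⁺(aq) + 2 H₂O(l) → 4 Co²⁺(aq) + O₂(g) + 4 H⁺(aq)
Q = [Co²⁺]^4·P(O₂)·[H⁺]^4 / ([Co³⁺]^4); log Q = -18.165.
E = E° − (0.0592/n) log Q = +0.57 − (0.0592/4)(-18.165) = +0.839 V.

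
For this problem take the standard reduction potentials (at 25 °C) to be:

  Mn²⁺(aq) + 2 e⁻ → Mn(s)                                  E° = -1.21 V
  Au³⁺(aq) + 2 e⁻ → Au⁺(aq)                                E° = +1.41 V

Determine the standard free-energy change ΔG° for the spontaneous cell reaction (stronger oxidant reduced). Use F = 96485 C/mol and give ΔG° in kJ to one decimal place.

Au³⁺/Au⁺ (E° = +1.41 V) is the cathode; Mn²⁺/Mn (E° = -1.21 V) is the anode, so E°cell = +2.62 V.
Balancing electrons gives n = 2 (lcm of 2 and 2).
ΔG° = −nFE° = −(2)(96485)(+2.62) = -505,581 J = -505.6 kJ.

-505.6 kJ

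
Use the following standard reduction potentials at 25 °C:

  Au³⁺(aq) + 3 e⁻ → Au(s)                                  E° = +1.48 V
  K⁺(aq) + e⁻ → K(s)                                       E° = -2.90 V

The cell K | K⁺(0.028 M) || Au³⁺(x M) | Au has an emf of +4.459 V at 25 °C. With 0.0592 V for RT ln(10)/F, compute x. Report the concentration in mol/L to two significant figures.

0.22 M

Au³⁺/Au is the cathode, K⁺/K the anode: E°cell = +4.38 V, n = 3.
Overall reaction: Au³⁺(aq) + 3 K(s) → Au(s) + 3 K⁺(aq); Q = [K⁺]^3/[Au³⁺]^1.
From E = E° − (0.0592/n) log Q: log Q = (E° − E)·n/0.0592 = (+4.38 − (+4.459))·3/0.0592 = -4.0034.
So 1·log[Au³⁺] = 3·log(0.028) − log Q = -4.6585 − (-4.0034) = -0.6551; [Au³⁺] = 10^(-0.6551) ≈ 0.22 M.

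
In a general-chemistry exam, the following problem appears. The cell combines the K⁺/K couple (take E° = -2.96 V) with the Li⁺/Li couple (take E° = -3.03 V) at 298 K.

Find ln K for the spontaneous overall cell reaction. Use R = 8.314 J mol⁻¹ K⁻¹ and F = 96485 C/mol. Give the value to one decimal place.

Cathode: K⁺/K; anode: Li⁺/Li. E°cell = (-2.96) − (-3.03) = +0.07 V, with n = 1.
ΔG° = −nFE° = −RT ln K, so ln K = nFE°/(RT) = (1)(96485)(+0.07) / ((8.314)(298)) = 2.726.

2.7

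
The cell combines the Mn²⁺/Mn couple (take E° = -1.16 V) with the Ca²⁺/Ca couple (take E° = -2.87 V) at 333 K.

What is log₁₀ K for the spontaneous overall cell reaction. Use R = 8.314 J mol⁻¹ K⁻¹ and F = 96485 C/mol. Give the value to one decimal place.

51.8

Cathode: Mn²⁺/Mn; anode: Ca²⁺/Ca. E°cell = (-1.16) − (-2.87) = +1.71 V, with n = 2.
ΔG° = −nFE° = −RT ln K, so ln K = nFE°/(RT) = (2)(96485)(+1.71) / ((8.314)(333)) = 119.188.
log₁₀ K = 119.188 / ln 10 = 51.8.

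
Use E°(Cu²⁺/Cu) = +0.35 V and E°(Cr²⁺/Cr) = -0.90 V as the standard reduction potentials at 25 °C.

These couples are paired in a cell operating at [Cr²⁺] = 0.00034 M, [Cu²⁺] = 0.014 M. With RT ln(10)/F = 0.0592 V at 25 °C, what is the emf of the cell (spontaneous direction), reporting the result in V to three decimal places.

Cu²⁺/Cu is the cathode (higher E°), Cr²⁺/Cr the anode: E°cell = +0.35 − (-0.90) = +1.25 V, n = 2.
Overall: Cu²⁺(aq) + Cr(s) → Cu(s) + Cr²⁺(aq)
Q = [Cr²⁺] / ([Cu²⁺]); log Q = -1.615.
E = E° − (0.0592/n) log Q = +1.25 − (0.0592/2)(-1.615) = +1.298 V.

+1.298 V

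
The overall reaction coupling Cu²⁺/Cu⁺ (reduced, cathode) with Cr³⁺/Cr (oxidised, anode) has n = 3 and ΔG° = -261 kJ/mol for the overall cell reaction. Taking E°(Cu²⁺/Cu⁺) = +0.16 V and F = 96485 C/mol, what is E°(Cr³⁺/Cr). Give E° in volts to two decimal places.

-0.74 V

E°cell = −ΔG°/(nF) = −(-261×10³)/((3)(96485)) = +0.902 V.
Since Cu²⁺/Cu⁺ is the cathode and Cr³⁺/Cr the anode, E°cell = E°(Cu²⁺/Cu⁺) − E°(Cr³⁺/Cr).
So E°(Cr³⁺/Cr) = E°(Cu²⁺/Cu⁺) − E°cell = (+0.16) − (+0.902) = -0.74 V.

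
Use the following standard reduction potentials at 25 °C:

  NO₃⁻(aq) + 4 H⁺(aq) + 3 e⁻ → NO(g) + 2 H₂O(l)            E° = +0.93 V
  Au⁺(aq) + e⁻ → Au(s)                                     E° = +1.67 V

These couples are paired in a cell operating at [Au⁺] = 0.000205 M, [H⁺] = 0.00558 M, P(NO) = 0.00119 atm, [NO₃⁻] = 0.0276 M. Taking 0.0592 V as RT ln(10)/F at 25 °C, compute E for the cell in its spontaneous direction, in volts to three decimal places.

+0.673 V

Au⁺/Au is the cathode (higher E°), NO₃⁻/NO the anode: E°cell = +1.67 − (+0.93) = +0.74 V, n = 3.
Overall: 3 Au⁺(aq) + NO(g) + 2 H₂O(l) → 3 Au(s) + NO₃⁻(aq) + 4 H⁺(aq)
Q = [NO₃⁻]·[H⁺]^4 / ([Au⁺]^3·P(NO)); log Q = 3.417.
E = E° − (0.0592/n) log Q = +0.74 − (0.0592/3)(3.417) = +0.673 V.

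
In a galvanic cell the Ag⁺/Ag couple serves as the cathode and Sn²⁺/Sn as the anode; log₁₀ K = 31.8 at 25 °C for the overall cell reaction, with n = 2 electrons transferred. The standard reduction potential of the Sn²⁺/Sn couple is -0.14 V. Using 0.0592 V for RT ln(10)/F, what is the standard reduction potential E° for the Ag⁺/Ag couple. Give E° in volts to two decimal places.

E°cell = (0.0592/n)·log K = (0.0592/2)(31.8) = +0.941 V.
Since Ag⁺/Ag is the cathode and Sn²⁺/Sn the anode, E°cell = E°(Ag⁺/Ag) − E°(Sn²⁺/Sn).
So E°(Ag⁺/Ag) = E°cell + E°(Sn²⁺/Sn) = +0.941 + (-0.14) = +0.80 V.

+0.80 V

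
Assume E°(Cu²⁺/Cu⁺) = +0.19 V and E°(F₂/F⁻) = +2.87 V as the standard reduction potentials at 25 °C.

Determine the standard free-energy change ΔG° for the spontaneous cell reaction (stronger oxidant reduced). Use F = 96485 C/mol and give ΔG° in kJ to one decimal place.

-517.2 kJ

F₂/F⁻ (E° = +2.87 V) is the cathode; Cu²⁺/Cu⁺ (E° = +0.19 V) is the anode, so E°cell = +2.68 V.
Balancing electrons gives n = 2 (lcm of 2 and 1).
ΔG° = −nFE° = −(2)(96485)(+2.68) = -517,160 J = -517.2 kJ.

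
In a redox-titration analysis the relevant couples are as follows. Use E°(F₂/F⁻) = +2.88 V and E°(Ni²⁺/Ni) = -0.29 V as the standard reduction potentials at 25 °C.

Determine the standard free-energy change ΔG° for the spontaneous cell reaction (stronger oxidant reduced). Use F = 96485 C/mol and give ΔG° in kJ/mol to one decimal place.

F₂/F⁻ (E° = +2.88 V) is the cathode; Ni²⁺/Ni (E° = -0.29 V) is the anode, so E°cell = +3.17 V.
Balancing electrons gives n = 2 (lcm of 2 and 2).
ΔG° = −nFE° = −(2)(96485)(+3.17) = -611,715 J = -611.7 kJ/mol.

-611.7 kJ/mol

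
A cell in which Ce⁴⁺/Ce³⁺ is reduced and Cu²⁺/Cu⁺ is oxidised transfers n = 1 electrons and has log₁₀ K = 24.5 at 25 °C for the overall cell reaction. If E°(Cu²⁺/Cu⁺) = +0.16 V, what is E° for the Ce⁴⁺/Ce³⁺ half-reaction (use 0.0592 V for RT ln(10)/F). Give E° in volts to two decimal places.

+1.61 V

E°cell = (0.0592/n)·log K = (0.0592/1)(24.5) = +1.450 V.
Since Ce⁴⁺/Ce³⁺ is the cathode and Cu²⁺/Cu⁺ the anode, E°cell = E°(Ce⁴⁺/Ce³⁺) − E°(Cu²⁺/Cu⁺).
So E°(Ce⁴⁺/Ce³⁺) = E°cell + E°(Cu²⁺/Cu⁺) = +1.450 + (+0.16) = +1.61 V.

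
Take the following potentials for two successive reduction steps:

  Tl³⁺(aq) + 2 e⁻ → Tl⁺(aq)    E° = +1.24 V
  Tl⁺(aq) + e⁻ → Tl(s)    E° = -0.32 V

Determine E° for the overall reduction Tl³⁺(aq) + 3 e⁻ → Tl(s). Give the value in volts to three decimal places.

Since ΔG° = −nFE° is additive over sequential reductions, n₃E°₃ = n₁E°₁ + n₂E°₂.
E°₃ = (2×+1.24 + 1×-0.32) / 3 = (+2.160) / 3 = +0.720 V.
E° values themselves are not directly additive — weighting by electron count is essential.

+0.720 V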